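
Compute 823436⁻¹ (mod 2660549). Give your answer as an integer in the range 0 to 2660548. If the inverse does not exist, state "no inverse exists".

Extended Euclidean algorithm:
2660549 = 3×823436 + 190241
823436 = 4×190241 + 62472
190241 = 3×62472 + 2825
62472 = 22×2825 + 322
2825 = 8×322 + 249
322 = 1×249 + 73
249 = 3×73 + 30
73 = 2×30 + 13
30 = 2×13 + 4
13 = 3×4 + 1
4 = 4×1 + 0
The gcd is 1. Working backward:
1 = 13 − 3·4
1 = −3·30 + 7·13
1 = 7·73 − 17·30
1 = −17·249 + 58·73
1 = 58·322 − 75·249
1 = −75·2825 + 658·322
1 = 658·62472 − 14551·2825
1 = −14551·190241 + 44311·62472
1 = 44311·823436 − 191795·190241
1 = −191795·2660549 + 619696·823436
So 823436·619696 ≡ 1 (mod 2660549).

619696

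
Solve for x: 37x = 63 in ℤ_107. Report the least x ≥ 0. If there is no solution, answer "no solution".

First find gcd(37, 107):
107 = 2·37 + 33
37 = 1·33 + 4
33 = 8·4 + 1
4 = 4·1 + 0
gcd = 1, so a unique solution mod 107 exists.
Back-substitute for the Bézout coefficients:
1 = 33 − 8·4
1 = −8·37 + 9·33
1 = 9·107 − 26·37
So 37·(-26) ≡ 1 (mod 107), giving 37⁻¹ ≡ 81.
x ≡ 37⁻¹·63 ≡ 81·63 ≡ 74 (mod 107).

74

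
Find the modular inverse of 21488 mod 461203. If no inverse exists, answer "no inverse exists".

Apply the Euclidean algorithm to 461203 and 21488:
461203 = 21*21488 + 9955
21488 = 2*9955 + 1578
9955 = 6*1578 + 487
1578 = 3*487 + 117
487 = 4*117 + 19
117 = 6*19 + 3
19 = 6*3 + 1
3 = 3*1 + 0
gcd = 1, so the inverse exists. Back-substitute:
1 = 19 − 6·3
1 = −6·117 + 37·19
1 = 37·487 − 154·117
1 = −154·1578 + 499·487
1 = 499·9955 − 3148·1578
1 = −3148·21488 + 6795·9955
1 = 6795·461203 − 145843·21488
Hence 21488⁻¹ ≡ -145843 ≡ 315360 (mod 461203).

315360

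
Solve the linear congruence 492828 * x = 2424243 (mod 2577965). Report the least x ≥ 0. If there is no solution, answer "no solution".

First find gcd(492828, 2577965):
2577965 = 5×492828 + 113825
492828 = 4×113825 + 37528
113825 = 3×37528 + 1241
37528 = 30×1241 + 298
1241 = 4×298 + 49
298 = 6×49 + 4
49 = 12×4 + 1
4 = 4×1 + 0
gcd = 1, so a unique solution mod 2577965 exists.
Back-substitute for the Bézout coefficients:
1 = 49 − 12·4
1 = −12·298 + 73·49
1 = 73·1241 − 304·298
1 = −304·37528 + 9193·1241
1 = 9193·113825 − 27883·37528
1 = −27883·492828 + 120725·113825
1 = 120725·2577965 − 631508·492828
So 492828·(-631508) ≡ 1 (mod 2577965), giving 492828⁻¹ ≡ 1946457.
x ≡ 492828⁻¹·2424243 ≡ 1946457·2424243 ≡ 822736 (mod 2577965).

822736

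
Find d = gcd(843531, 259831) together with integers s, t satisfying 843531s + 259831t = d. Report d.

Euclidean algorithm:
843531 = 3*259831 + 64038
259831 = 4*64038 + 3679
64038 = 17*3679 + 1495
3679 = 2*1495 + 689
1495 = 2*689 + 117
689 = 5*117 + 104
117 = 1*104 + 13
104 = 8*13 + 0
gcd(843531, 259831) = 13.
Express as a combination:
13 = 117 − 104
13 = −689 + 6·117
13 = 6·1495 − 13·689
13 = −13·3679 + 32·1495
13 = 32·64038 − 557·3679
13 = −557·259831 + 2260·64038
13 = 2260·843531 − 7337·259831
So 13 = (2260)·843531 + (-7337)·259831.

13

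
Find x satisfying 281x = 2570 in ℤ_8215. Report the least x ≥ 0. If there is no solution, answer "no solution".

First find gcd(281, 8215):
8215 = 29*281 + 66
281 = 4*66 + 17
66 = 3*17 + 15
17 = 1*15 + 2
15 = 7*2 + 1
2 = 2*1 + 0
gcd = 1, so a unique solution mod 8215 exists.
Back-substitute for the Bézout coefficients:
1 = 15 − 7·2
1 = −7·17 + 8·15
1 = 8·66 − 31·17
1 = −31·281 + 132·66
1 = 132·8215 − 3859·281
So 281·(-3859) ≡ 1 (mod 8215), giving 281⁻¹ ≡ 4356.
x ≡ 281⁻¹·2570 ≡ 4356·2570 ≡ 6090 (mod 8215).

6090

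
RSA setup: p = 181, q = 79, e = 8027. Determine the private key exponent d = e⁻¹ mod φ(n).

9683

φ(n) = (p−1)(q−1) = 180·78 = 14040.
Need d with 8027·d ≡ 1 (mod 14040). Apply the extended Euclidean algorithm:
14040 = 1·8027 + 6013
8027 = 1·6013 + 2014
6013 = 2·2014 + 1985
2014 = 1·1985 + 29
1985 = 68·29 + 13
29 = 2·13 + 3
13 = 4·3 + 1
3 = 3·1 + 0
Back-substitute:
1 = 13 − 4·3
1 = −4·29 + 9·13
1 = 9·1985 − 616·29
1 = −616·2014 + 625·1985
1 = 625·6013 − 1866·2014
1 = −1866·8027 + 2491·6013
1 = 2491·14040 − 4357·8027
So 8027·(-4357) ≡ 1 (mod 14040), hence d ≡ -4357 ≡ 9683 (mod 14040).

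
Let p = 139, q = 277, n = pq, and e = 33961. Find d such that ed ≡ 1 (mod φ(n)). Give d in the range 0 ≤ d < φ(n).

32929

φ(n) = (p−1)(q−1) = 138·276 = 38088.
Need d with 33961·d ≡ 1 (mod 38088). Apply the extended Euclidean algorithm:
38088 = 1*33961 + 4127
33961 = 8*4127 + 945
4127 = 4*945 + 347
945 = 2*347 + 251
347 = 1*251 + 96
251 = 2*96 + 59
96 = 1*59 + 37
59 = 1*37 + 22
37 = 1*22 + 15
22 = 1*15 + 7
15 = 2*7 + 1
7 = 7*1 + 0
Back-substitute:
1 = 15 − 2·7
1 = −2·22 + 3·15
1 = 3·37 − 5·22
1 = −5·59 + 8·37
1 = 8·96 − 13·59
1 = −13·251 + 34·96
1 = 34·347 − 47·251
1 = −47·945 + 128·347
1 = 128·4127 − 559·945
1 = −559·33961 + 4600·4127
1 = 4600·38088 − 5159·33961
So 33961·(-5159) ≡ 1 (mod 38088), hence d ≡ -5159 ≡ 32929 (mod 38088).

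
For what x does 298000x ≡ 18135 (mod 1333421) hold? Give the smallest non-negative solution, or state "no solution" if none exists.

1089848

First find gcd(298000, 1333421):
1333421 = 4×298000 + 141421
298000 = 2×141421 + 15158
141421 = 9×15158 + 4999
15158 = 3×4999 + 161
4999 = 31×161 + 8
161 = 20×8 + 1
8 = 8×1 + 0
gcd = 1, so a unique solution mod 1333421 exists.
Back-substitute for the Bézout coefficients:
1 = 161 − 20·8
1 = −20·4999 + 621·161
1 = 621·15158 − 1883·4999
1 = −1883·141421 + 17568·15158
1 = 17568·298000 − 37019·141421
1 = −37019·1333421 + 165644·298000
So 298000·(165644) ≡ 1 (mod 1333421), giving 298000⁻¹ ≡ 165644.
x ≡ 298000⁻¹·18135 ≡ 165644·18135 ≡ 1089848 (mod 1333421).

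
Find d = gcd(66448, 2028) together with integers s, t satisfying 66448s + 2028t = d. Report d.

4

Euclidean algorithm:
66448 = 32·2028 + 1552
2028 = 1·1552 + 476
1552 = 3·476 + 124
476 = 3·124 + 104
124 = 1·104 + 20
104 = 5·20 + 4
20 = 5·4 + 0
gcd(66448, 2028) = 4.
Express as a combination:
4 = 104 − 5·20
4 = −5·124 + 6·104
4 = 6·476 − 23·124
4 = −23·1552 + 75·476
4 = 75·2028 − 98·1552
4 = −98·66448 + 3211·2028
So 4 = (-98)·66448 + (3211)·2028.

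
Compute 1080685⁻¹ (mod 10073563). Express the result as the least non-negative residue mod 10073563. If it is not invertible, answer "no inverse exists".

Extended Euclidean algorithm:
10073563 = 9×1080685 + 347398
1080685 = 3×347398 + 38491
347398 = 9×38491 + 979
38491 = 39×979 + 310
979 = 3×310 + 49
310 = 6×49 + 16
49 = 3×16 + 1
16 = 16×1 + 0
The gcd is 1. Working backward:
1 = 49 − 3·16
1 = −3·310 + 19·49
1 = 19·979 − 60·310
1 = −60·38491 + 2359·979
1 = 2359·347398 − 21291·38491
1 = −21291·1080685 + 66232·347398
1 = 66232·10073563 − 617379·1080685
Thus 1080685·(-617379) ≡ 1 (mod 10073563); reducing, -617379 mod 10073563 = 9456184.

9456184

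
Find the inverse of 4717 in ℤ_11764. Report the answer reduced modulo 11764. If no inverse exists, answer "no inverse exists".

10113

Run Euclid on (11764, 4717):
11764 = 2×4717 + 2330
4717 = 2×2330 + 57
2330 = 40×57 + 50
57 = 1×50 + 7
50 = 7×7 + 1
7 = 7×1 + 0
Since gcd(4717, 11764) = 1, back-substitute to write 1 as a combination:
1 = 50 − 7·7
1 = −7·57 + 8·50
1 = 8·2330 − 327·57
1 = −327·4717 + 662·2330
1 = 662·11764 − 1651·4717
Thus 4717·(-1651) ≡ 1 (mod 11764); reducing, -1651 mod 11764 = 10113.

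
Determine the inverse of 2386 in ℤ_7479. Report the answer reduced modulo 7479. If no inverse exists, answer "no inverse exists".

Apply the Euclidean algorithm to 7479 and 2386:
7479 = 3·2386 + 321
2386 = 7·321 + 139
321 = 2·139 + 43
139 = 3·43 + 10
43 = 4·10 + 3
10 = 3·3 + 1
3 = 3·1 + 0
gcd = 1, so the inverse exists. Back-substitute:
1 = 10 − 3·3
1 = −3·43 + 13·10
1 = 13·139 − 42·43
1 = −42·321 + 97·139
1 = 97·2386 − 721·321
1 = −721·7479 + 2260·2386
So 2386·2260 ≡ 1 (mod 7479).

2260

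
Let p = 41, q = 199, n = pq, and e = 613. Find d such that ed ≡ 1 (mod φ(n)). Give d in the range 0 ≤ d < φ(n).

φ(n) = (p−1)(q−1) = 40·198 = 7920.
Need d with 613·d ≡ 1 (mod 7920). Apply the extended Euclidean algorithm:
7920 = 12×613 + 564
613 = 1×564 + 49
564 = 11×49 + 25
49 = 1×25 + 24
25 = 1×24 + 1
24 = 24×1 + 0
Back-substitute:
1 = 25 − 24
1 = −49 + 2·25
1 = 2·564 − 23·49
1 = −23·613 + 25·564
1 = 25·7920 − 323·613
So 613·(-323) ≡ 1 (mod 7920), hence d ≡ -323 ≡ 7597 (mod 7920).

7597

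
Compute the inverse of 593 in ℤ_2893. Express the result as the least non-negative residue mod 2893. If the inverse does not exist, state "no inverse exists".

Extended Euclidean algorithm:
2893 = 4*593 + 521
593 = 1*521 + 72
521 = 7*72 + 17
72 = 4*17 + 4
17 = 4*4 + 1
4 = 4*1 + 0
Since gcd(593, 2893) = 1, back-substitute to write 1 as a combination:
1 = 17 − 4·4
1 = −4·72 + 17·17
1 = 17·521 − 123·72
1 = −123·593 + 140·521
1 = 140·2893 − 683·593
So 593·(-683) ≡ 1 (mod 2893), and -683 ≡ 2210 (mod 2893).

2210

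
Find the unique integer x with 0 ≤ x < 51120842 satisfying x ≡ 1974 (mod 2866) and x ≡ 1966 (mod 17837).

15234764

Write x = 1974 + 2866·k. Then 2866·k ≡ 1966 − 1974 ≡ 17829 (mod 17837).
Need 2866⁻¹ mod 17837. Extended Euclid on (17837, 2866):
17837 = 6×2866 + 641
2866 = 4×641 + 302
641 = 2×302 + 37
302 = 8×37 + 6
37 = 6×6 + 1
6 = 6×1 + 0
Back-substitute:
1 = 37 − 6·6
1 = −6·302 + 49·37
1 = 49·641 − 104·302
1 = −104·2866 + 465·641
1 = 465·17837 − 2894·2866
2866⁻¹ ≡ 14943 (mod 17837), so k ≡ 14943·17829 ≡ 5315 (mod 17837).
x = 1974 + 2866·5315 = 15234764.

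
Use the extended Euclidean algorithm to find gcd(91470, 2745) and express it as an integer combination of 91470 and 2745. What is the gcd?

Apply Euclid's algorithm to 91470 and 2745:
91470 = 33·2745 + 885
2745 = 3·885 + 90
885 = 9·90 + 75
90 = 1·75 + 15
75 = 5·15 + 0
gcd(91470, 2745) = 15.
Express as a combination:
15 = 90 − 75
15 = −885 + 10·90
15 = 10·2745 − 31·885
15 = −31·91470 + 1033·2745
So 15 = (-31)·91470 + (1033)·2745.

15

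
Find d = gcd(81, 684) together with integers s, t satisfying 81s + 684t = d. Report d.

Euclidean algorithm:
684 = 8·81 + 36
81 = 2·36 + 9
36 = 4·9 + 0
gcd(81, 684) = 9.
Back-substituting:
9 = 81 − 2·36
9 = −2·684 + 17·81
So 9 = (-2)·684 + (17)·81.

9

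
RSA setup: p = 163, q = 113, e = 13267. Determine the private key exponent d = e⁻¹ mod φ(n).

φ(n) = (p−1)(q−1) = 162·112 = 18144.
Need d with 13267·d ≡ 1 (mod 18144). Apply the extended Euclidean algorithm:
18144 = 1*13267 + 4877
13267 = 2*4877 + 3513
4877 = 1*3513 + 1364
3513 = 2*1364 + 785
1364 = 1*785 + 579
785 = 1*579 + 206
579 = 2*206 + 167
206 = 1*167 + 39
167 = 4*39 + 11
39 = 3*11 + 6
11 = 1*6 + 5
6 = 1*5 + 1
5 = 5*1 + 0
Back-substitute:
1 = 6 − 5
1 = −11 + 2·6
1 = 2·39 − 7·11
1 = −7·167 + 30·39
1 = 30·206 − 37·167
1 = −37·579 + 104·206
1 = 104·785 − 141·579
1 = −141·1364 + 245·785
1 = 245·3513 − 631·1364
1 = −631·4877 + 876·3513
1 = 876·13267 − 2383·4877
1 = −2383·18144 + 3259·13267
So 13267·3259 ≡ 1 (mod 18144), hence d = 3259.

3259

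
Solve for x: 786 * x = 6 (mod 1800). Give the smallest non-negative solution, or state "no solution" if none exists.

71

First find gcd(786, 1800):
1800 = 2×786 + 228
786 = 3×228 + 102
228 = 2×102 + 24
102 = 4×24 + 6
24 = 4×6 + 0
gcd = 6 and 6 | 6, so solutions exist. Divide through by 6: 131x ≡ 1 (mod 300).
Now find 131⁻¹ mod 300:
300 = 2*131 + 38
131 = 3*38 + 17
38 = 2*17 + 4
17 = 4*4 + 1
4 = 4*1 + 0
Back-substitute:
1 = 17 − 4·4
1 = −4·38 + 9·17
1 = 9·131 − 31·38
1 = −31·300 + 71·131
So 131⁻¹ ≡ 71 (mod 300).
Then x ≡ 71·1 ≡ 71 (mod 300); the smallest non-negative solution is x = 71.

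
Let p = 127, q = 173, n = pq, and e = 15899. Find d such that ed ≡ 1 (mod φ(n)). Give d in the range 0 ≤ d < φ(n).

6059

φ(n) = (p−1)(q−1) = 126·172 = 21672.
Need d with 15899·d ≡ 1 (mod 21672). Apply the extended Euclidean algorithm:
21672 = 1×15899 + 5773
15899 = 2×5773 + 4353
5773 = 1×4353 + 1420
4353 = 3×1420 + 93
1420 = 15×93 + 25
93 = 3×25 + 18
25 = 1×18 + 7
18 = 2×7 + 4
7 = 1×4 + 3
4 = 1×3 + 1
3 = 3×1 + 0
Back-substitute:
1 = 4 − 3
1 = −7 + 2·4
1 = 2·18 − 5·7
1 = −5·25 + 7·18
1 = 7·93 − 26·25
1 = −26·1420 + 397·93
1 = 397·4353 − 1217·1420
1 = −1217·5773 + 1614·4353
1 = 1614·15899 − 4445·5773
1 = −4445·21672 + 6059·15899
So 15899·6059 ≡ 1 (mod 21672), hence d = 6059.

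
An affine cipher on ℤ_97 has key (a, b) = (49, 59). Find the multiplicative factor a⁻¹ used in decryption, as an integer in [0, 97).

Apply the Euclidean algorithm to 97 and 49:
97 = 1×49 + 48
49 = 1×48 + 1
48 = 48×1 + 0
gcd = 1, so the inverse exists. Back-substitute:
1 = 49 − 48
1 = −97 + 2·49
So 49·2 ≡ 1 (mod 97).

2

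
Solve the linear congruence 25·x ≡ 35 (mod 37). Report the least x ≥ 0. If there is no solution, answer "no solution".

31

First find gcd(25, 37):
37 = 1·25 + 12
25 = 2·12 + 1
12 = 12·1 + 0
gcd = 1, so a unique solution mod 37 exists.
Back-substitute for the Bézout coefficients:
1 = 25 − 2·12
1 = −2·37 + 3·25
So 25·(3) ≡ 1 (mod 37), giving 25⁻¹ ≡ 3.
x ≡ 25⁻¹·35 ≡ 3·35 ≡ 31 (mod 37).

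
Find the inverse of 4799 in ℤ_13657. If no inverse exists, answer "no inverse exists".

Run Euclid on (13657, 4799):
13657 = 2·4799 + 4059
4799 = 1·4059 + 740
4059 = 5·740 + 359
740 = 2·359 + 22
359 = 16·22 + 7
22 = 3·7 + 1
7 = 7·1 + 0
gcd = 1, so the inverse exists. Back-substitute:
1 = 22 − 3·7
1 = −3·359 + 49·22
1 = 49·740 − 101·359
1 = −101·4059 + 554·740
1 = 554·4799 − 655·4059
1 = −655·13657 + 1864·4799
So 4799·1864 ≡ 1 (mod 13657).

1864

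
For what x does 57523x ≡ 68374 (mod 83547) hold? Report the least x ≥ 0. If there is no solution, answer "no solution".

67165

First find gcd(57523, 83547):
83547 = 1*57523 + 26024
57523 = 2*26024 + 5475
26024 = 4*5475 + 4124
5475 = 1*4124 + 1351
4124 = 3*1351 + 71
1351 = 19*71 + 2
71 = 35*2 + 1
2 = 2*1 + 0
gcd = 1, so a unique solution mod 83547 exists.
Back-substitute for the Bézout coefficients:
1 = 71 − 35·2
1 = −35·1351 + 666·71
1 = 666·4124 − 2033·1351
1 = −2033·5475 + 2699·4124
1 = 2699·26024 − 12829·5475
1 = −12829·57523 + 28357·26024
1 = 28357·83547 − 41186·57523
So 57523·(-41186) ≡ 1 (mod 83547), giving 57523⁻¹ ≡ 42361.
x ≡ 57523⁻¹·68374 ≡ 42361·68374 ≡ 67165 (mod 83547).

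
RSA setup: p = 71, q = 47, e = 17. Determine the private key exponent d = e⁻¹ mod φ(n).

φ(n) = (p−1)(q−1) = 70·46 = 3220.
Need d with 17·d ≡ 1 (mod 3220). Apply the extended Euclidean algorithm:
3220 = 189*17 + 7
17 = 2*7 + 3
7 = 2*3 + 1
3 = 3*1 + 0
Back-substitute:
1 = 7 − 2·3
1 = −2·17 + 5·7
1 = 5·3220 − 947·17
So 17·(-947) ≡ 1 (mod 3220), hence d ≡ -947 ≡ 2273 (mod 3220).

2273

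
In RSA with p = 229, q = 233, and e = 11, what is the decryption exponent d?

φ(n) = (p−1)(q−1) = 228·232 = 52896.
Need d with 11·d ≡ 1 (mod 52896). Apply the extended Euclidean algorithm:
52896 = 4808·11 + 8
11 = 1·8 + 3
8 = 2·3 + 2
3 = 1·2 + 1
2 = 2·1 + 0
Back-substitute:
1 = 3 − 2
1 = −8 + 3·3
1 = 3·11 − 4·8
1 = −4·52896 + 19235·11
So 11·19235 ≡ 1 (mod 52896), hence d = 19235.

19235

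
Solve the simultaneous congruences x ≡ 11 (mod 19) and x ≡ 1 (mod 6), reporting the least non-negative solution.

Write x = 11 + 19·k. Then 19·k ≡ 1 − 11 ≡ 2 (mod 6).
Need 19⁻¹ mod 6. Extended Euclid on (6, 1):
6 = 6×1 + 0
19⁻¹ ≡ 1 (mod 6), so k ≡ 1·2 ≡ 2 (mod 6).
x = 11 + 19·2 = 49.

49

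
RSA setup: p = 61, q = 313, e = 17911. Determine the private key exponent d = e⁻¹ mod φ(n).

φ(n) = (p−1)(q−1) = 60·312 = 18720.
Need d with 17911·d ≡ 1 (mod 18720). Apply the extended Euclidean algorithm:
18720 = 1*17911 + 809
17911 = 22*809 + 113
809 = 7*113 + 18
113 = 6*18 + 5
18 = 3*5 + 3
5 = 1*3 + 2
3 = 1*2 + 1
2 = 2*1 + 0
Back-substitute:
1 = 3 − 2
1 = −5 + 2·3
1 = 2·18 − 7·5
1 = −7·113 + 44·18
1 = 44·809 − 315·113
1 = −315·17911 + 6974·809
1 = 6974·18720 − 7289·17911
So 17911·(-7289) ≡ 1 (mod 18720), hence d ≡ -7289 ≡ 11431 (mod 18720).

11431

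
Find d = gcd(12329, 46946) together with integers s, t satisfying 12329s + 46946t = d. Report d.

1

Apply Euclid's algorithm to 46946 and 12329:
46946 = 3*12329 + 9959
12329 = 1*9959 + 2370
9959 = 4*2370 + 479
2370 = 4*479 + 454
479 = 1*454 + 25
454 = 18*25 + 4
25 = 6*4 + 1
4 = 4*1 + 0
gcd(12329, 46946) = 1.
Express as a combination:
1 = 25 − 6·4
1 = −6·454 + 109·25
1 = 109·479 − 115·454
1 = −115·2370 + 569·479
1 = 569·9959 − 2391·2370
1 = −2391·12329 + 2960·9959
1 = 2960·46946 − 11271·12329
So 1 = (2960)·46946 + (-11271)·12329.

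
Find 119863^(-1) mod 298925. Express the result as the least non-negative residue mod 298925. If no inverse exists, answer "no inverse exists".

128752

Extended Euclidean algorithm:
298925 = 2×119863 + 59199
119863 = 2×59199 + 1465
59199 = 40×1465 + 599
1465 = 2×599 + 267
599 = 2×267 + 65
267 = 4×65 + 7
65 = 9×7 + 2
7 = 3×2 + 1
2 = 2×1 + 0
gcd = 1, so the inverse exists. Back-substitute:
1 = 7 − 3·2
1 = −3·65 + 28·7
1 = 28·267 − 115·65
1 = −115·599 + 258·267
1 = 258·1465 − 631·599
1 = −631·59199 + 25498·1465
1 = 25498·119863 − 51627·59199
1 = −51627·298925 + 128752·119863
So 119863·128752 ≡ 1 (mod 298925).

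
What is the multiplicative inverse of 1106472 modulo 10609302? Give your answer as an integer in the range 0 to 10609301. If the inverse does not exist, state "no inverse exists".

no inverse exists

Euclidean algorithm on 10609302, 1106472:
10609302 = 9×1106472 + 651054
1106472 = 1×651054 + 455418
651054 = 1×455418 + 195636
455418 = 2×195636 + 64146
195636 = 3×64146 + 3198
64146 = 20×3198 + 186
3198 = 17×186 + 36
186 = 5×36 + 6
36 = 6×6 + 0
The gcd is 6, not 1, hence no inverse exists.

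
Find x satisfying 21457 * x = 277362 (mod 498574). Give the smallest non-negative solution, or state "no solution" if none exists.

First find gcd(21457, 498574):
498574 = 23·21457 + 5063
21457 = 4·5063 + 1205
5063 = 4·1205 + 243
1205 = 4·243 + 233
243 = 1·233 + 10
233 = 23·10 + 3
10 = 3·3 + 1
3 = 3·1 + 0
gcd = 1, so a unique solution mod 498574 exists.
Back-substitute for the Bézout coefficients:
1 = 10 − 3·3
1 = −3·233 + 70·10
1 = 70·243 − 73·233
1 = −73·1205 + 362·243
1 = 362·5063 − 1521·1205
1 = −1521·21457 + 6446·5063
1 = 6446·498574 − 149779·21457
So 21457·(-149779) ≡ 1 (mod 498574), giving 21457⁻¹ ≡ 348795.
x ≡ 21457⁻¹·277362 ≡ 348795·277362 ≡ 176978 (mod 498574).

176978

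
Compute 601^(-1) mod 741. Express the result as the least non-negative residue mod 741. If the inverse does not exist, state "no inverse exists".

217

Extended Euclidean algorithm:
741 = 1·601 + 140
601 = 4·140 + 41
140 = 3·41 + 17
41 = 2·17 + 7
17 = 2·7 + 3
7 = 2·3 + 1
3 = 3·1 + 0
gcd = 1, so the inverse exists. Back-substitute:
1 = 7 − 2·3
1 = −2·17 + 5·7
1 = 5·41 − 12·17
1 = −12·140 + 41·41
1 = 41·601 − 176·140
1 = −176·741 + 217·601
So 601·217 ≡ 1 (mod 741).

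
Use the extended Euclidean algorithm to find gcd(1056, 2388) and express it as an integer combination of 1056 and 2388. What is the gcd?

Repeated division:
2388 = 2×1056 + 276
1056 = 3×276 + 228
276 = 1×228 + 48
228 = 4×48 + 36
48 = 1×36 + 12
36 = 3×12 + 0
gcd(1056, 2388) = 12.
Back-substituting:
12 = 48 − 36
12 = −228 + 5·48
12 = 5·276 − 6·228
12 = −6·1056 + 23·276
12 = 23·2388 − 52·1056
So 12 = (23)·2388 + (-52)·1056.

12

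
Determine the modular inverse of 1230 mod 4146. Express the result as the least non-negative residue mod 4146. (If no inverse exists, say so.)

no inverse exists

Compute gcd(1230, 4146):
4146 = 3×1230 + 456
1230 = 2×456 + 318
456 = 1×318 + 138
318 = 2×138 + 42
138 = 3×42 + 12
42 = 3×12 + 6
12 = 2×6 + 0
The gcd is 6, not 1, hence no inverse exists.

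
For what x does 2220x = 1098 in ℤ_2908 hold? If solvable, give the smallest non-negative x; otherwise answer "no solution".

no solution

gcd(2220, 2908):
2908 = 1×2220 + 688
2220 = 3×688 + 156
688 = 4×156 + 64
156 = 2×64 + 28
64 = 2×28 + 8
28 = 3×8 + 4
8 = 2×4 + 0
gcd = 4, but 4 ∤ 1098, so the congruence has no solution.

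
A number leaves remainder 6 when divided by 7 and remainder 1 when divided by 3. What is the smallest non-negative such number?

13

Write x = 6 + 7·k. Then 7·k ≡ 1 − 6 ≡ 1 (mod 3).
Need 7⁻¹ mod 3. Extended Euclid on (3, 1):
3 = 3*1 + 0
7⁻¹ ≡ 1 (mod 3), so k ≡ 1·1 ≡ 1 (mod 3).
x = 6 + 7·1 = 13.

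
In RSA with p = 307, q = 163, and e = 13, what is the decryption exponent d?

φ(n) = (p−1)(q−1) = 306·162 = 49572.
Need d with 13·d ≡ 1 (mod 49572). Apply the extended Euclidean algorithm:
49572 = 3813×13 + 3
13 = 4×3 + 1
3 = 3×1 + 0
Back-substitute:
1 = 13 − 4·3
1 = −4·49572 + 15253·13
So 13·15253 ≡ 1 (mod 49572), hence d = 15253.

15253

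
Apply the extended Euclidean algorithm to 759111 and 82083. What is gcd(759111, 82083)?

3

Apply Euclid's algorithm to 759111 and 82083:
759111 = 9*82083 + 20364
82083 = 4*20364 + 627
20364 = 32*627 + 300
627 = 2*300 + 27
300 = 11*27 + 3
27 = 9*3 + 0
gcd(759111, 82083) = 3.
Working backward:
3 = 300 − 11·27
3 = −11·627 + 23·300
3 = 23·20364 − 747·627
3 = −747·82083 + 3011·20364
3 = 3011·759111 − 27846·82083
So 3 = (3011)·759111 + (-27846)·82083.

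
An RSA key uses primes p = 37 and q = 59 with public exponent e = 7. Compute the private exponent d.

895

φ(n) = (p−1)(q−1) = 36·58 = 2088.
Need d with 7·d ≡ 1 (mod 2088). Apply the extended Euclidean algorithm:
2088 = 298*7 + 2
7 = 3*2 + 1
2 = 2*1 + 0
Back-substitute:
1 = 7 − 3·2
1 = −3·2088 + 895·7
So 7·895 ≡ 1 (mod 2088), hence d = 895.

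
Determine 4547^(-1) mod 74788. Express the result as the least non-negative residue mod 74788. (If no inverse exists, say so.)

36843

gcd(74788, 4547) by repeated division:
74788 = 16*4547 + 2036
4547 = 2*2036 + 475
2036 = 4*475 + 136
475 = 3*136 + 67
136 = 2*67 + 2
67 = 33*2 + 1
2 = 2*1 + 0
gcd = 1, so the inverse exists. Back-substitute:
1 = 67 − 33·2
1 = −33·136 + 67·67
1 = 67·475 − 234·136
1 = −234·2036 + 1003·475
1 = 1003·4547 − 2240·2036
1 = −2240·74788 + 36843·4547
So 4547·36843 ≡ 1 (mod 74788).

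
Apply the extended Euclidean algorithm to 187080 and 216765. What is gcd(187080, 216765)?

Repeated division:
216765 = 1×187080 + 29685
187080 = 6×29685 + 8970
29685 = 3×8970 + 2775
8970 = 3×2775 + 645
2775 = 4×645 + 195
645 = 3×195 + 60
195 = 3×60 + 15
60 = 4×15 + 0
gcd(187080, 216765) = 15.
Working backward:
15 = 195 − 3·60
15 = −3·645 + 10·195
15 = 10·2775 − 43·645
15 = −43·8970 + 139·2775
15 = 139·29685 − 460·8970
15 = −460·187080 + 2899·29685
15 = 2899·216765 − 3359·187080
So 15 = (2899)·216765 + (-3359)·187080.

15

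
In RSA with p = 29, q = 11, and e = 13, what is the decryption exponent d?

φ(n) = (p−1)(q−1) = 28·10 = 280.
Need d with 13·d ≡ 1 (mod 280). Apply the extended Euclidean algorithm:
280 = 21×13 + 7
13 = 1×7 + 6
7 = 1×6 + 1
6 = 6×1 + 0
Back-substitute:
1 = 7 − 6
1 = −13 + 2·7
1 = 2·280 − 43·13
So 13·(-43) ≡ 1 (mod 280), hence d ≡ -43 ≡ 237 (mod 280).

237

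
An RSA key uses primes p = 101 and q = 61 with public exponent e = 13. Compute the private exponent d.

φ(n) = (p−1)(q−1) = 100·60 = 6000.
Need d with 13·d ≡ 1 (mod 6000). Apply the extended Euclidean algorithm:
6000 = 461·13 + 7
13 = 1·7 + 6
7 = 1·6 + 1
6 = 6·1 + 0
Back-substitute:
1 = 7 − 6
1 = −13 + 2·7
1 = 2·6000 − 923·13
So 13·(-923) ≡ 1 (mod 6000), hence d ≡ -923 ≡ 5077 (mod 6000).

5077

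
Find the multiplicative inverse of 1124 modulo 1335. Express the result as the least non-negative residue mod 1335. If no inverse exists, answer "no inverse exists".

Apply the Euclidean algorithm to 1335 and 1124:
1335 = 1×1124 + 211
1124 = 5×211 + 69
211 = 3×69 + 4
69 = 17×4 + 1
4 = 4×1 + 0
The gcd is 1. Working backward:
1 = 69 − 17·4
1 = −17·211 + 52·69
1 = 52·1124 − 277·211
1 = −277·1335 + 329·1124
So 1124·329 ≡ 1 (mod 1335).

329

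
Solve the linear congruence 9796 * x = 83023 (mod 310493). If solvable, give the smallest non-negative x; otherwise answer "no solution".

First find gcd(9796, 310493):
310493 = 31*9796 + 6817
9796 = 1*6817 + 2979
6817 = 2*2979 + 859
2979 = 3*859 + 402
859 = 2*402 + 55
402 = 7*55 + 17
55 = 3*17 + 4
17 = 4*4 + 1
4 = 4*1 + 0
gcd = 1, so a unique solution mod 310493 exists.
Back-substitute for the Bézout coefficients:
1 = 17 − 4·4
1 = −4·55 + 13·17
1 = 13·402 − 95·55
1 = −95·859 + 203·402
1 = 203·2979 − 704·859
1 = −704·6817 + 1611·2979
1 = 1611·9796 − 2315·6817
1 = −2315·310493 + 73376·9796
So 9796·(73376) ≡ 1 (mod 310493), giving 9796⁻¹ ≡ 73376.
x ≡ 9796⁻¹·83023 ≡ 73376·83023 ≡ 22988 (mod 310493).

22988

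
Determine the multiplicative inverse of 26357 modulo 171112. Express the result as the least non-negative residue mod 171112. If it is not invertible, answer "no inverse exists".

131309

Apply the Euclidean algorithm to 171112 and 26357:
171112 = 6·26357 + 12970
26357 = 2·12970 + 417
12970 = 31·417 + 43
417 = 9·43 + 30
43 = 1·30 + 13
30 = 2·13 + 4
13 = 3·4 + 1
4 = 4·1 + 0
The gcd is 1. Working backward:
1 = 13 − 3·4
1 = −3·30 + 7·13
1 = 7·43 − 10·30
1 = −10·417 + 97·43
1 = 97·12970 − 3017·417
1 = −3017·26357 + 6131·12970
1 = 6131·171112 − 39803·26357
Thus 26357·(-39803) ≡ 1 (mod 171112); reducing, -39803 mod 171112 = 131309.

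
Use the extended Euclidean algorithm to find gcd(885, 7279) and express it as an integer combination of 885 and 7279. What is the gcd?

1

Euclidean algorithm:
7279 = 8×885 + 199
885 = 4×199 + 89
199 = 2×89 + 21
89 = 4×21 + 5
21 = 4×5 + 1
5 = 5×1 + 0
gcd(885, 7279) = 1.
Back-substituting:
1 = 21 − 4·5
1 = −4·89 + 17·21
1 = 17·199 − 38·89
1 = −38·885 + 169·199
1 = 169·7279 − 1390·885
So 1 = (169)·7279 + (-1390)·885.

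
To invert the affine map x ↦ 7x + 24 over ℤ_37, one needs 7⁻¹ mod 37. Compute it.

Apply the Euclidean algorithm to 37 and 7:
37 = 5*7 + 2
7 = 3*2 + 1
2 = 2*1 + 0
Since gcd(7, 37) = 1, back-substitute to write 1 as a combination:
1 = 7 − 3·2
1 = −3·37 + 16·7
So 7·16 ≡ 1 (mod 37).

16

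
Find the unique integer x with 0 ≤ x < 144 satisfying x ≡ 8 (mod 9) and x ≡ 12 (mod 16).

44

Write x = 8 + 9·k. Then 9·k ≡ 12 − 8 ≡ 4 (mod 16).
Need 9⁻¹ mod 16. Extended Euclid on (16, 9):
16 = 1*9 + 7
9 = 1*7 + 2
7 = 3*2 + 1
2 = 2*1 + 0
Back-substitute:
1 = 7 − 3·2
1 = −3·9 + 4·7
1 = 4·16 − 7·9
9⁻¹ ≡ 9 (mod 16), so k ≡ 9·4 ≡ 4 (mod 16).
x = 8 + 9·4 = 44.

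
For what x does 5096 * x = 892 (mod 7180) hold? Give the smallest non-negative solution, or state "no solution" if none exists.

First find gcd(5096, 7180):
7180 = 1·5096 + 2084
5096 = 2·2084 + 928
2084 = 2·928 + 228
928 = 4·228 + 16
228 = 14·16 + 4
16 = 4·4 + 0
gcd = 4 and 4 | 892, so solutions exist. Divide through by 4: 1274x ≡ 223 (mod 1795).
Now find 1274⁻¹ mod 1795:
1795 = 1·1274 + 521
1274 = 2·521 + 232
521 = 2·232 + 57
232 = 4·57 + 4
57 = 14·4 + 1
4 = 4·1 + 0
Back-substitute:
1 = 57 − 14·4
1 = −14·232 + 57·57
1 = 57·521 − 128·232
1 = −128·1274 + 313·521
1 = 313·1795 − 441·1274
So 1274·(-441) ≡ 1 (mod 1795), i.e. 1274⁻¹ ≡ 1354.
Then x ≡ 1354·223 ≡ 382 (mod 1795); the smallest non-negative solution is x = 382.

382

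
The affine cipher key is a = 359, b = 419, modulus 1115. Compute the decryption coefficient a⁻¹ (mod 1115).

Extended Euclidean algorithm:
1115 = 3·359 + 38
359 = 9·38 + 17
38 = 2·17 + 4
17 = 4·4 + 1
4 = 4·1 + 0
The gcd is 1. Working backward:
1 = 17 − 4·4
1 = −4·38 + 9·17
1 = 9·359 − 85·38
1 = −85·1115 + 264·359
So 359·264 ≡ 1 (mod 1115).

264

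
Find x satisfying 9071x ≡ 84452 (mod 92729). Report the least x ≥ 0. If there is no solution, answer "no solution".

83814

First find gcd(9071, 92729):
92729 = 10*9071 + 2019
9071 = 4*2019 + 995
2019 = 2*995 + 29
995 = 34*29 + 9
29 = 3*9 + 2
9 = 4*2 + 1
2 = 2*1 + 0
gcd = 1, so a unique solution mod 92729 exists.
Back-substitute for the Bézout coefficients:
1 = 9 − 4·2
1 = −4·29 + 13·9
1 = 13·995 − 446·29
1 = −446·2019 + 905·995
1 = 905·9071 − 4066·2019
1 = −4066·92729 + 41565·9071
So 9071·(41565) ≡ 1 (mod 92729), giving 9071⁻¹ ≡ 41565.
x ≡ 9071⁻¹·84452 ≡ 41565·84452 ≡ 83814 (mod 92729).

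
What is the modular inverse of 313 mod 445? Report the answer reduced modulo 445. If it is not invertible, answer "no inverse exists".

Run Euclid on (445, 313):
445 = 1*313 + 132
313 = 2*132 + 49
132 = 2*49 + 34
49 = 1*34 + 15
34 = 2*15 + 4
15 = 3*4 + 3
4 = 1*3 + 1
3 = 3*1 + 0
Since gcd(313, 445) = 1, back-substitute to write 1 as a combination:
1 = 4 − 3
1 = −15 + 4·4
1 = 4·34 − 9·15
1 = −9·49 + 13·34
1 = 13·132 − 35·49
1 = −35·313 + 83·132
1 = 83·445 − 118·313
So 313·(-118) ≡ 1 (mod 445), and -118 ≡ 327 (mod 445).

327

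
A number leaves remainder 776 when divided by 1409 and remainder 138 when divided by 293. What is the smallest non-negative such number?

Write x = 776 + 1409·k. Then 1409·k ≡ 138 − 776 ≡ 241 (mod 293).
Need 1409⁻¹ mod 293. Extended Euclid on (293, 237):
293 = 1*237 + 56
237 = 4*56 + 13
56 = 4*13 + 4
13 = 3*4 + 1
4 = 4*1 + 0
Back-substitute:
1 = 13 − 3·4
1 = −3·56 + 13·13
1 = 13·237 − 55·56
1 = −55·293 + 68·237
1409⁻¹ ≡ 68 (mod 293), so k ≡ 68·241 ≡ 273 (mod 293).
x = 776 + 1409·273 = 385433.

385433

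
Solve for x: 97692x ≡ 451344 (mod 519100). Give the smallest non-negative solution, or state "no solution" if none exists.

95682

First find gcd(97692, 519100):
519100 = 5×97692 + 30640
97692 = 3×30640 + 5772
30640 = 5×5772 + 1780
5772 = 3×1780 + 432
1780 = 4×432 + 52
432 = 8×52 + 16
52 = 3×16 + 4
16 = 4×4 + 0
gcd = 4 and 4 | 451344, so solutions exist. Divide through by 4: 24423x ≡ 112836 (mod 129775).
Now find 24423⁻¹ mod 129775:
129775 = 5·24423 + 7660
24423 = 3·7660 + 1443
7660 = 5·1443 + 445
1443 = 3·445 + 108
445 = 4·108 + 13
108 = 8·13 + 4
13 = 3·4 + 1
4 = 4·1 + 0
Back-substitute:
1 = 13 − 3·4
1 = −3·108 + 25·13
1 = 25·445 − 103·108
1 = −103·1443 + 334·445
1 = 334·7660 − 1773·1443
1 = −1773·24423 + 5653·7660
1 = 5653·129775 − 30038·24423
So 24423·(-30038) ≡ 1 (mod 129775), i.e. 24423⁻¹ ≡ 99737.
Then x ≡ 99737·112836 ≡ 95682 (mod 129775); the smallest non-negative solution is x = 95682.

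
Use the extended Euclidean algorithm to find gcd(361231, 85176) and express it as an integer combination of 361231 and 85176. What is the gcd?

Repeated division:
361231 = 4*85176 + 20527
85176 = 4*20527 + 3068
20527 = 6*3068 + 2119
3068 = 1*2119 + 949
2119 = 2*949 + 221
949 = 4*221 + 65
221 = 3*65 + 26
65 = 2*26 + 13
26 = 2*13 + 0
gcd(361231, 85176) = 13.
Back-substituting:
13 = 65 − 2·26
13 = −2·221 + 7·65
13 = 7·949 − 30·221
13 = −30·2119 + 67·949
13 = 67·3068 − 97·2119
13 = −97·20527 + 649·3068
13 = 649·85176 − 2693·20527
13 = −2693·361231 + 11421·85176
So 13 = (-2693)·361231 + (11421)·85176.

13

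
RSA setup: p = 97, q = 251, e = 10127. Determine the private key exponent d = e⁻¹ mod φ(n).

φ(n) = (p−1)(q−1) = 96·250 = 24000.
Need d with 10127·d ≡ 1 (mod 24000). Apply the extended Euclidean algorithm:
24000 = 2*10127 + 3746
10127 = 2*3746 + 2635
3746 = 1*2635 + 1111
2635 = 2*1111 + 413
1111 = 2*413 + 285
413 = 1*285 + 128
285 = 2*128 + 29
128 = 4*29 + 12
29 = 2*12 + 5
12 = 2*5 + 2
5 = 2*2 + 1
2 = 2*1 + 0
Back-substitute:
1 = 5 − 2·2
1 = −2·12 + 5·5
1 = 5·29 − 12·12
1 = −12·128 + 53·29
1 = 53·285 − 118·128
1 = −118·413 + 171·285
1 = 171·1111 − 460·413
1 = −460·2635 + 1091·1111
1 = 1091·3746 − 1551·2635
1 = −1551·10127 + 4193·3746
1 = 4193·24000 − 9937·10127
So 10127·(-9937) ≡ 1 (mod 24000), hence d ≡ -9937 ≡ 14063 (mod 24000).

14063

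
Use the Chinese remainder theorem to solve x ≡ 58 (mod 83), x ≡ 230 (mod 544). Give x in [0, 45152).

29606

Write x = 58 + 83·k. Then 83·k ≡ 230 − 58 ≡ 172 (mod 544).
Need 83⁻¹ mod 544. Extended Euclid on (544, 83):
544 = 6×83 + 46
83 = 1×46 + 37
46 = 1×37 + 9
37 = 4×9 + 1
9 = 9×1 + 0
Back-substitute:
1 = 37 − 4·9
1 = −4·46 + 5·37
1 = 5·83 − 9·46
1 = −9·544 + 59·83
83⁻¹ ≡ 59 (mod 544), so k ≡ 59·172 ≡ 356 (mod 544).
x = 58 + 83·356 = 29606.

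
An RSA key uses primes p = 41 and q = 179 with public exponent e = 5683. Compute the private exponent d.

3067

φ(n) = (p−1)(q−1) = 40·178 = 7120.
Need d with 5683·d ≡ 1 (mod 7120). Apply the extended Euclidean algorithm:
7120 = 1×5683 + 1437
5683 = 3×1437 + 1372
1437 = 1×1372 + 65
1372 = 21×65 + 7
65 = 9×7 + 2
7 = 3×2 + 1
2 = 2×1 + 0
Back-substitute:
1 = 7 − 3·2
1 = −3·65 + 28·7
1 = 28·1372 − 591·65
1 = −591·1437 + 619·1372
1 = 619·5683 − 2448·1437
1 = −2448·7120 + 3067·5683
So 5683·3067 ≡ 1 (mod 7120), hence d = 3067.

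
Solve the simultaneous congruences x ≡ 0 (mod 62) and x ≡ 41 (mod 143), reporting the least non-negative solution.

5332

Write x = 0 + 62·k. Then 62·k ≡ 41 − 0 ≡ 41 (mod 143).
Need 62⁻¹ mod 143. Extended Euclid on (143, 62):
143 = 2×62 + 19
62 = 3×19 + 5
19 = 3×5 + 4
5 = 1×4 + 1
4 = 4×1 + 0
Back-substitute:
1 = 5 − 4
1 = −19 + 4·5
1 = 4·62 − 13·19
1 = −13·143 + 30·62
62⁻¹ ≡ 30 (mod 143), so k ≡ 30·41 ≡ 86 (mod 143).
x = 0 + 62·86 = 5332.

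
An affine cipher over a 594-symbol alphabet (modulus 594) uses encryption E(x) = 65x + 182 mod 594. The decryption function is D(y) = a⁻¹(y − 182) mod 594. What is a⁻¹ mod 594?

329

Run Euclid on (594, 65):
594 = 9*65 + 9
65 = 7*9 + 2
9 = 4*2 + 1
2 = 2*1 + 0
Since gcd(65, 594) = 1, back-substitute to write 1 as a combination:
1 = 9 − 4·2
1 = −4·65 + 29·9
1 = 29·594 − 265·65
So 65·(-265) ≡ 1 (mod 594), and -265 ≡ 329 (mod 594).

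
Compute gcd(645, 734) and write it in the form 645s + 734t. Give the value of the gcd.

1

Apply Euclid's algorithm to 734 and 645:
734 = 1·645 + 89
645 = 7·89 + 22
89 = 4·22 + 1
22 = 22·1 + 0
gcd(645, 734) = 1.
Back-substituting:
1 = 89 − 4·22
1 = −4·645 + 29·89
1 = 29·734 − 33·645
So 1 = (29)·734 + (-33)·645.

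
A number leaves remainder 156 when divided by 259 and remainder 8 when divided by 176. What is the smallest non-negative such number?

Write x = 156 + 259·k. Then 259·k ≡ 8 − 156 ≡ 28 (mod 176).
Need 259⁻¹ mod 176. Extended Euclid on (176, 83):
176 = 2·83 + 10
83 = 8·10 + 3
10 = 3·3 + 1
3 = 3·1 + 0
Back-substitute:
1 = 10 − 3·3
1 = −3·83 + 25·10
1 = 25·176 − 53·83
259⁻¹ ≡ 123 (mod 176), so k ≡ 123·28 ≡ 100 (mod 176).
x = 156 + 259·100 = 26056.

26056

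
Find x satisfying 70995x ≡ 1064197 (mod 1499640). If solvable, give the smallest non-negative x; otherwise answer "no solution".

gcd(70995, 1499640):
1499640 = 21×70995 + 8745
70995 = 8×8745 + 1035
8745 = 8×1035 + 465
1035 = 2×465 + 105
465 = 4×105 + 45
105 = 2×45 + 15
45 = 3×15 + 0
gcd = 15, but 15 ∤ 1064197, so the congruence has no solution.

no solution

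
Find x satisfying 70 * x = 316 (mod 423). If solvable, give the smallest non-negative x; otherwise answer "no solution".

First find gcd(70, 423):
423 = 6×70 + 3
70 = 23×3 + 1
3 = 3×1 + 0
gcd = 1, so a unique solution mod 423 exists.
Back-substitute for the Bézout coefficients:
1 = 70 − 23·3
1 = −23·423 + 139·70
So 70·(139) ≡ 1 (mod 423), giving 70⁻¹ ≡ 139.
x ≡ 70⁻¹·316 ≡ 139·316 ≡ 355 (mod 423).

355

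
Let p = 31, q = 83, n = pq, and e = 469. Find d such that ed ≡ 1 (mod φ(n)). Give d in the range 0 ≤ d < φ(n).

1369

φ(n) = (p−1)(q−1) = 30·82 = 2460.
Need d with 469·d ≡ 1 (mod 2460). Apply the extended Euclidean algorithm:
2460 = 5*469 + 115
469 = 4*115 + 9
115 = 12*9 + 7
9 = 1*7 + 2
7 = 3*2 + 1
2 = 2*1 + 0
Back-substitute:
1 = 7 − 3·2
1 = −3·9 + 4·7
1 = 4·115 − 51·9
1 = −51·469 + 208·115
1 = 208·2460 − 1091·469
So 469·(-1091) ≡ 1 (mod 2460), hence d ≡ -1091 ≡ 1369 (mod 2460).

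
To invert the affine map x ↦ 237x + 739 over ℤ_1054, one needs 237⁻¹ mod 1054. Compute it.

Run Euclid on (1054, 237):
1054 = 4·237 + 106
237 = 2·106 + 25
106 = 4·25 + 6
25 = 4·6 + 1
6 = 6·1 + 0
The gcd is 1. Working backward:
1 = 25 − 4·6
1 = −4·106 + 17·25
1 = 17·237 − 38·106
1 = −38·1054 + 169·237
So 237·169 ≡ 1 (mod 1054).

169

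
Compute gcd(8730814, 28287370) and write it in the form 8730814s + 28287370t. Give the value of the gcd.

Apply Euclid's algorithm to 28287370 and 8730814:
28287370 = 3*8730814 + 2094928
8730814 = 4*2094928 + 351102
2094928 = 5*351102 + 339418
351102 = 1*339418 + 11684
339418 = 29*11684 + 582
11684 = 20*582 + 44
582 = 13*44 + 10
44 = 4*10 + 4
10 = 2*4 + 2
4 = 2*2 + 0
gcd(8730814, 28287370) = 2.
Express as a combination:
2 = 10 − 2·4
2 = −2·44 + 9·10
2 = 9·582 − 119·44
2 = −119·11684 + 2389·582
2 = 2389·339418 − 69400·11684
2 = −69400·351102 + 71789·339418
2 = 71789·2094928 − 428345·351102
2 = −428345·8730814 + 1785169·2094928
2 = 1785169·28287370 − 5783852·8730814
So 2 = (1785169)·28287370 + (-5783852)·8730814.

2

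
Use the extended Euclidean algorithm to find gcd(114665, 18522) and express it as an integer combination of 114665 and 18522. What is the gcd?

1

Repeated division:
114665 = 6·18522 + 3533
18522 = 5·3533 + 857
3533 = 4·857 + 105
857 = 8·105 + 17
105 = 6·17 + 3
17 = 5·3 + 2
3 = 1·2 + 1
2 = 2·1 + 0
gcd(114665, 18522) = 1.
Working backward:
1 = 3 − 2
1 = −17 + 6·3
1 = 6·105 − 37·17
1 = −37·857 + 302·105
1 = 302·3533 − 1245·857
1 = −1245·18522 + 6527·3533
1 = 6527·114665 − 40407·18522
So 1 = (6527)·114665 + (-40407)·18522.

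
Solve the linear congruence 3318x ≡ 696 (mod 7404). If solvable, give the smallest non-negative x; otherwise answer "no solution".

First find gcd(3318, 7404):
7404 = 2·3318 + 768
3318 = 4·768 + 246
768 = 3·246 + 30
246 = 8·30 + 6
30 = 5·6 + 0
gcd = 6 and 6 | 696, so solutions exist. Divide through by 6: 553x ≡ 116 (mod 1234).
Now find 553⁻¹ mod 1234:
1234 = 2*553 + 128
553 = 4*128 + 41
128 = 3*41 + 5
41 = 8*5 + 1
5 = 5*1 + 0
Back-substitute:
1 = 41 − 8·5
1 = −8·128 + 25·41
1 = 25·553 − 108·128
1 = −108·1234 + 241·553
So 553⁻¹ ≡ 241 (mod 1234).
Then x ≡ 241·116 ≡ 808 (mod 1234); the smallest non-negative solution is x = 808.

808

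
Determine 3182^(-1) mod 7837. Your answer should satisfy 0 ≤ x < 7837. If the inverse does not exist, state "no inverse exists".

gcd(7837, 3182) by repeated division:
7837 = 2×3182 + 1473
3182 = 2×1473 + 236
1473 = 6×236 + 57
236 = 4×57 + 8
57 = 7×8 + 1
8 = 8×1 + 0
The gcd is 1. Working backward:
1 = 57 − 7·8
1 = −7·236 + 29·57
1 = 29·1473 − 181·236
1 = −181·3182 + 391·1473
1 = 391·7837 − 963·3182
So 3182·(-963) ≡ 1 (mod 7837), and -963 ≡ 6874 (mod 7837).

6874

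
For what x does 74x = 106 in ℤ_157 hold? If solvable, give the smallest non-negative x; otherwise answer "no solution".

First find gcd(74, 157):
157 = 2×74 + 9
74 = 8×9 + 2
9 = 4×2 + 1
2 = 2×1 + 0
gcd = 1, so a unique solution mod 157 exists.
Back-substitute for the Bézout coefficients:
1 = 9 − 4·2
1 = −4·74 + 33·9
1 = 33·157 − 70·74
So 74·(-70) ≡ 1 (mod 157), giving 74⁻¹ ≡ 87.
x ≡ 74⁻¹·106 ≡ 87·106 ≡ 116 (mod 157).

116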